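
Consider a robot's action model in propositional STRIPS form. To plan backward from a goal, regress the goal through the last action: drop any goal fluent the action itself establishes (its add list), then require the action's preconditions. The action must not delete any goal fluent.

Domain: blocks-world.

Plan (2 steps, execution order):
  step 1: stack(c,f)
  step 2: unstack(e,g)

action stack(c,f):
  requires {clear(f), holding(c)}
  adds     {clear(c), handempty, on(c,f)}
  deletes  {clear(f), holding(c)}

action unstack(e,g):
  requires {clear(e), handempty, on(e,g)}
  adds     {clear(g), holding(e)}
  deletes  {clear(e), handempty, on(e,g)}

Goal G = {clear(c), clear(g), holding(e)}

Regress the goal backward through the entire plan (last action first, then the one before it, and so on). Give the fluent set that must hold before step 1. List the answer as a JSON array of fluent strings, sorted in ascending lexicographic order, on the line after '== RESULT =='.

Regress step by step:
  through step 2 (unstack(e,g)): drop {clear(g), holding(e)}, keep {clear(c)}, require {clear(e), handempty, on(e,g)}
    → {clear(c), clear(e), handempty, on(e,g)}
  through step 1 (stack(c,f)): drop {clear(c), handempty}, keep {clear(e), on(e,g)}, require {clear(f), holding(c)}
    → {clear(e), clear(f), holding(c), on(e,g)}

== RESULT ==
["clear(e)", "clear(f)", "holding(c)", "on(e,g)"]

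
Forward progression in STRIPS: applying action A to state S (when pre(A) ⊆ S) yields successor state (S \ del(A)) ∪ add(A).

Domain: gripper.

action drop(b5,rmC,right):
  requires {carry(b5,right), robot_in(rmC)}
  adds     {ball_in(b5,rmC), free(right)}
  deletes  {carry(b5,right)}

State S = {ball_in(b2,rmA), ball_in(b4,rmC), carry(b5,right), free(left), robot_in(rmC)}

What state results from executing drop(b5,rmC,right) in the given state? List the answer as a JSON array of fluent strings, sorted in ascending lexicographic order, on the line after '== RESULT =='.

Compute (S \ del) ∪ add:
  pre ⊆ S: {carry(b5,right), robot_in(rmC)} ⊆ S  — applicable
  S \ del = {ball_in(b2,rmA), ball_in(b4,rmC), free(left), robot_in(rmC)}
  ∪ add   = {ball_in(b2,rmA), ball_in(b4,rmC), ball_in(b5,rmC), free(left), free(right), robot_in(rmC)}

== RESULT ==
["ball_in(b2,rmA)", "ball_in(b4,rmC)", "ball_in(b5,rmC)", "free(left)", "free(right)", "robot_in(rmC)"]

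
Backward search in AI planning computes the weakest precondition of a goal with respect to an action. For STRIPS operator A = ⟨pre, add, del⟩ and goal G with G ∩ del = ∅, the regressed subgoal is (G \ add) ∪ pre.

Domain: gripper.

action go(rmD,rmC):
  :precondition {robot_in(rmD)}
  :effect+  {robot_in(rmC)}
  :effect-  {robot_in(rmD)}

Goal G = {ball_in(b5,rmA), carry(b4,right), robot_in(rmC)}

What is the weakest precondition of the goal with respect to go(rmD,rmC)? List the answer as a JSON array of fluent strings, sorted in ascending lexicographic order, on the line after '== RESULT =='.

Regress:
  G ∩ del = {}  (empty — regression defined)
  G \ add = {ball_in(b5,rmA), carry(b4,right), robot_in(rmC)} \ {robot_in(rmC)} = {ball_in(b5,rmA), carry(b4,right)}
  ∪ pre   = {ball_in(b5,rmA), carry(b4,right)} ∪ {robot_in(rmD)}
          = {ball_in(b5,rmA), carry(b4,right), robot_in(rmD)}

== RESULT ==
["ball_in(b5,rmA)", "carry(b4,right)", "robot_in(rmD)"]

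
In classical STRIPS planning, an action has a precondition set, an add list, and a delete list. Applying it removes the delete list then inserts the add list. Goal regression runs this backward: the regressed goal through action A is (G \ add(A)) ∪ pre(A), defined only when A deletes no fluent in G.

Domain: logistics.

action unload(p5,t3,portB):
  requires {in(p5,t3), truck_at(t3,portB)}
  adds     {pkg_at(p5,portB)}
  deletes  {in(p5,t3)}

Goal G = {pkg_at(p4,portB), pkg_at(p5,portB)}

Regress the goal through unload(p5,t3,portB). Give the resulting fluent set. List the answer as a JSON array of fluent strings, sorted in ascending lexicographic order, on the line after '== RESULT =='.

Regress:
  G ∩ del = {}  (empty — regression defined)
  G \ add = {pkg_at(p4,portB), pkg_at(p5,portB)} \ {pkg_at(p5,portB)} = {pkg_at(p4,portB)}
  ∪ pre   = {pkg_at(p4,portB)} ∪ {in(p5,t3), truck_at(t3,portB)}
          = {in(p5,t3), pkg_at(p4,portB), truck_at(t3,portB)}

== RESULT ==
["in(p5,t3)", "pkg_at(p4,portB)", "truck_at(t3,portB)"]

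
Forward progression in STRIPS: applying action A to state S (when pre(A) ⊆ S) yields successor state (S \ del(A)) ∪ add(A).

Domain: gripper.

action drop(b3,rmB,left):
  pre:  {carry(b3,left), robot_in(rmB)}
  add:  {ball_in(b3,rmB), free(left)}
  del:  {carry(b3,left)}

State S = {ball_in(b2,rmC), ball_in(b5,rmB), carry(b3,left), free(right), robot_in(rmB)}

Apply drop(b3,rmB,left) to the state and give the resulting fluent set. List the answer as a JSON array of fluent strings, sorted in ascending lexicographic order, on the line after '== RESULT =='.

Progress:
  pre ⊆ S: {carry(b3,left), robot_in(rmB)} ⊆ S  — applicable
  S \ del = {ball_in(b2,rmC), ball_in(b5,rmB), free(right), robot_in(rmB)}
  ∪ add   = {ball_in(b2,rmC), ball_in(b3,rmB), ball_in(b5,rmB), free(left), free(right), robot_in(rmB)}

== RESULT ==
["ball_in(b2,rmC)", "ball_in(b3,rmB)", "ball_in(b5,rmB)", "free(left)", "free(right)", "robot_in(rmB)"]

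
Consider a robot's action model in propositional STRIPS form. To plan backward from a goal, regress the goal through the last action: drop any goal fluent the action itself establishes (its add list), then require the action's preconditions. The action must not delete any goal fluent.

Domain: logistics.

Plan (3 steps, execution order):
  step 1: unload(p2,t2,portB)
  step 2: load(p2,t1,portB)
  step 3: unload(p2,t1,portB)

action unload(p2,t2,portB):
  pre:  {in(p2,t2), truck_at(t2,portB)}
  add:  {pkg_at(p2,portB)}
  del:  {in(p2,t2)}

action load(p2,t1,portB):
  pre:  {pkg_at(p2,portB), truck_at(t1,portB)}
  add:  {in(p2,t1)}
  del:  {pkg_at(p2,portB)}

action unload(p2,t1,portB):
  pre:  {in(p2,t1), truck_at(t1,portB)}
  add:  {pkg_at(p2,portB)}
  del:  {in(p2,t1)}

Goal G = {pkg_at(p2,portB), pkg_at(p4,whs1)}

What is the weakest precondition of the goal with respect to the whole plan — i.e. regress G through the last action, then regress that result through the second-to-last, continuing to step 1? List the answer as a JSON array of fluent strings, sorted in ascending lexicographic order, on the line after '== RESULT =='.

Work backward from the goal:
  through step 3 (unload(p2,t1,portB)): drop {pkg_at(p2,portB)}, keep {pkg_at(p4,whs1)}, require {in(p2,t1), truck_at(t1,portB)}
    → {in(p2,t1), pkg_at(p4,whs1), truck_at(t1,portB)}
  through step 2 (load(p2,t1,portB)): drop {in(p2,t1)}, keep {pkg_at(p4,whs1), truck_at(t1,portB)}, require {pkg_at(p2,portB), truck_at(t1,portB)}
    → {pkg_at(p2,portB), pkg_at(p4,whs1), truck_at(t1,portB)}
  through step 1 (unload(p2,t2,portB)): drop {pkg_at(p2,portB)}, keep {pkg_at(p4,whs1), truck_at(t1,portB)}, require {in(p2,t2), truck_at(t2,portB)}
    → {in(p2,t2), pkg_at(p4,whs1), truck_at(t1,portB), truck_at(t2,portB)}

== RESULT ==
["in(p2,t2)", "pkg_at(p4,whs1)", "truck_at(t1,portB)", "truck_at(t2,portB)"]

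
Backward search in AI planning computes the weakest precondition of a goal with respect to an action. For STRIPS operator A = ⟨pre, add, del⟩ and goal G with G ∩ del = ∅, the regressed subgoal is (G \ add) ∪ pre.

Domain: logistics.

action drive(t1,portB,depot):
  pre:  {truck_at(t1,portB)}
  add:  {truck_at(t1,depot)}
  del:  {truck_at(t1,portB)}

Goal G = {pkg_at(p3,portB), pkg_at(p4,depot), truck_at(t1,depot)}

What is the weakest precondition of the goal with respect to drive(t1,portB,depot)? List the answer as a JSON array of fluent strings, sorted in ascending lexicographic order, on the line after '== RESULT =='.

Regress:
  G ∩ del = {}  (empty — regression defined)
  G \ add = {pkg_at(p3,portB), pkg_at(p4,depot), truck_at(t1,depot)} \ {truck_at(t1,depot)} = {pkg_at(p3,portB), pkg_at(p4,depot)}
  ∪ pre   = {pkg_at(p3,portB), pkg_at(p4,depot)} ∪ {truck_at(t1,portB)}
          = {pkg_at(p3,portB), pkg_at(p4,depot), truck_at(t1,portB)}

== RESULT ==
["pkg_at(p3,portB)", "pkg_at(p4,depot)", "truck_at(t1,portB)"]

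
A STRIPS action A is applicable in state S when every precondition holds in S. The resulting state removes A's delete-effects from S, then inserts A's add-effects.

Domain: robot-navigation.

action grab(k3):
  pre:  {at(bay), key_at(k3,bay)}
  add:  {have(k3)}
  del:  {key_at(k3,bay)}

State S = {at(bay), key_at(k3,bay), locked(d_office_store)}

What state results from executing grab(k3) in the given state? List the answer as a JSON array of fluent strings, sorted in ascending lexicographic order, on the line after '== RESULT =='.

Progress:
  pre ⊆ S: {at(bay), key_at(k3,bay)} ⊆ S  — applicable
  S \ del = {at(bay), locked(d_office_store)}
  ∪ add   = {at(bay), have(k3), locked(d_office_store)}

== RESULT ==
["at(bay)", "have(k3)", "locked(d_office_store)"]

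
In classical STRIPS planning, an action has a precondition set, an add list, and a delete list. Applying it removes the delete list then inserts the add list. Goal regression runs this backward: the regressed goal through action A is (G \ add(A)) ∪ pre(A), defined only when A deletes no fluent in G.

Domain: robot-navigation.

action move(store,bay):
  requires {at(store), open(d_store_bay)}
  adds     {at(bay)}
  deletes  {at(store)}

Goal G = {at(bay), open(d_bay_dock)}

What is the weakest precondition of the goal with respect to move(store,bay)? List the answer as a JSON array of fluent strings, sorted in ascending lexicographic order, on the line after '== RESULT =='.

Compute (G \ add) ∪ pre:
  G ∩ del = {}  (empty — regression defined)
  G \ add = {at(bay), open(d_bay_dock)} \ {at(bay)} = {open(d_bay_dock)}
  ∪ pre   = {open(d_bay_dock)} ∪ {at(store), open(d_store_bay)}
          = {at(store), open(d_bay_dock), open(d_store_bay)}

== RESULT ==
["at(store)", "open(d_bay_dock)", "open(d_store_bay)"]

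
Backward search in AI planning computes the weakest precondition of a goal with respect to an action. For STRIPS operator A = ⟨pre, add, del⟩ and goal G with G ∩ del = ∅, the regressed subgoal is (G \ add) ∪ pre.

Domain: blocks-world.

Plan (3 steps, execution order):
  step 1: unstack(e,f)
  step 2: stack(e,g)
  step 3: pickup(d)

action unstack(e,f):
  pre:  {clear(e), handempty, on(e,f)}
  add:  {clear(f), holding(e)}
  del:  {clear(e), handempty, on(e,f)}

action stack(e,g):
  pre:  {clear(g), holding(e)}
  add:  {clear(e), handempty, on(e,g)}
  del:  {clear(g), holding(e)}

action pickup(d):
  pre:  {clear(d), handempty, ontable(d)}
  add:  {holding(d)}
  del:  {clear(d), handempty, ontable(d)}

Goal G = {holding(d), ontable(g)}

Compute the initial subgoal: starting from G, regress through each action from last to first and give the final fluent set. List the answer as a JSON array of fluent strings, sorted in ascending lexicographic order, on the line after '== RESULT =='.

Regress step by step:
  through step 3 (pickup(d)): drop {holding(d)}, keep {ontable(g)}, require {clear(d), handempty, ontable(d)}
    → {clear(d), handempty, ontable(d), ontable(g)}
  through step 2 (stack(e,g)): drop {handempty}, keep {clear(d), ontable(d), ontable(g)}, require {clear(g), holding(e)}
    → {clear(d), clear(g), holding(e), ontable(d), ontable(g)}
  through step 1 (unstack(e,f)): drop {holding(e)}, keep {clear(d), clear(g), ontable(d), ontable(g)}, require {clear(e), handempty, on(e,f)}
    → {clear(d), clear(e), clear(g), handempty, on(e,f), ontable(d), ontable(g)}

== RESULT ==
["clear(d)", "clear(e)", "clear(g)", "handempty", "on(e,f)", "ontable(d)", "ontable(g)"]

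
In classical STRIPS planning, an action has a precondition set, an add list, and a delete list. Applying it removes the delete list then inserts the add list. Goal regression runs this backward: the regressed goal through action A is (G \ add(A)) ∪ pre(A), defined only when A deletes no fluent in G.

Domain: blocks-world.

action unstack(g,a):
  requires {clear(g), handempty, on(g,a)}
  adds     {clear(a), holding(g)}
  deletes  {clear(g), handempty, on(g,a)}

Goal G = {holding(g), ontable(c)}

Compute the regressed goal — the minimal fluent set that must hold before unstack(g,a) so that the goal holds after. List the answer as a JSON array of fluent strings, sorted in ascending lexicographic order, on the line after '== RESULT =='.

Regress:
  G ∩ del = {}  (empty — regression defined)
  G \ add = {holding(g), ontable(c)} \ {clear(a), holding(g)} = {ontable(c)}
  ∪ pre   = {ontable(c)} ∪ {clear(g), handempty, on(g,a)}
          = {clear(g), handempty, on(g,a), ontable(c)}

== RESULT ==
["clear(g)", "handempty", "on(g,a)", "ontable(c)"]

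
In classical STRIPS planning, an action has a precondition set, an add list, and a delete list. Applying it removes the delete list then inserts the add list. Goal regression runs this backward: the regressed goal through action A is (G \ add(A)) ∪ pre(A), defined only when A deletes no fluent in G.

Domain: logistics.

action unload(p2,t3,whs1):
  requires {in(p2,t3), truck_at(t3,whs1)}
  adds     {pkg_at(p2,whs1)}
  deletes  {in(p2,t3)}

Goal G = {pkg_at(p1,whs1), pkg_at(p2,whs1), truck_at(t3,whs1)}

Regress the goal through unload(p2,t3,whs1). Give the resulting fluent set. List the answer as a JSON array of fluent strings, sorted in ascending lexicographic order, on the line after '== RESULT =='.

Regress:
  G ∩ del = {}  (empty — regression defined)
  G \ add = {pkg_at(p1,whs1), pkg_at(p2,whs1), truck_at(t3,whs1)} \ {pkg_at(p2,whs1)} = {pkg_at(p1,whs1), truck_at(t3,whs1)}
  ∪ pre   = {pkg_at(p1,whs1), truck_at(t3,whs1)} ∪ {in(p2,t3), truck_at(t3,whs1)}
          = {in(p2,t3), pkg_at(p1,whs1), truck_at(t3,whs1)}

== RESULT ==
["in(p2,t3)", "pkg_at(p1,whs1)", "truck_at(t3,whs1)"]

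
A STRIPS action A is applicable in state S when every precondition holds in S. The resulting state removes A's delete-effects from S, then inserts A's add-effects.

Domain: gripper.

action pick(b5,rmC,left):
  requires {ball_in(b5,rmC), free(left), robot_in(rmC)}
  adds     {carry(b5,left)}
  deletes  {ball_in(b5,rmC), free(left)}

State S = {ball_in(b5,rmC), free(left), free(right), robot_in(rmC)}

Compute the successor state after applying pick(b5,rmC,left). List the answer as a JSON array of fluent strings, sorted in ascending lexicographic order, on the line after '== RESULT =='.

Progress:
  pre ⊆ S: {ball_in(b5,rmC), free(left), robot_in(rmC)} ⊆ S  — applicable
  S \ del = {free(right), robot_in(rmC)}
  ∪ add   = {carry(b5,left), free(right), robot_in(rmC)}

== RESULT ==
["carry(b5,left)", "free(right)", "robot_in(rmC)"]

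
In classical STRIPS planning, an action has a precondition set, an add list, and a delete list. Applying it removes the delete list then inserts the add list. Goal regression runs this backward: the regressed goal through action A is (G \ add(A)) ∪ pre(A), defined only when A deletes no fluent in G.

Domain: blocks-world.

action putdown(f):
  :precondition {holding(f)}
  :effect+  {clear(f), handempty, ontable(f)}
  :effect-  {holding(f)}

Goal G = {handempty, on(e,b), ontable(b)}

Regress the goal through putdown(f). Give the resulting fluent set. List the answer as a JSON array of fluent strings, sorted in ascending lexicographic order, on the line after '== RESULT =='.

Compute (G \ add) ∪ pre:
  G ∩ del = {}  (empty — regression defined)
  G \ add = {handempty, on(e,b), ontable(b)} \ {clear(f), handempty, ontable(f)} = {on(e,b), ontable(b)}
  ∪ pre   = {on(e,b), ontable(b)} ∪ {holding(f)}
          = {holding(f), on(e,b), ontable(b)}

== RESULT ==
["holding(f)", "on(e,b)", "ontable(b)"]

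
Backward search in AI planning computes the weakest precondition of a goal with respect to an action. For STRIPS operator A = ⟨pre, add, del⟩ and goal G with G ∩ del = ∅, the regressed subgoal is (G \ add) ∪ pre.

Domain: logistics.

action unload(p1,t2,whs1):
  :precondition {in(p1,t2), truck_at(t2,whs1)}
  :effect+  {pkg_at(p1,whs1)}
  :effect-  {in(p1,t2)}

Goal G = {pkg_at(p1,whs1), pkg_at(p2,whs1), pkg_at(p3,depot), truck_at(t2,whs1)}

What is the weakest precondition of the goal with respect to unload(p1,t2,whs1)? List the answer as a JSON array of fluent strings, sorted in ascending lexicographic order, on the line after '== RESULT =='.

Compute (G \ add) ∪ pre:
  G ∩ del = {}  (empty — regression defined)
  G \ add = {pkg_at(p1,whs1), pkg_at(p2,whs1), pkg_at(p3,depot), truck_at(t2,whs1)} \ {pkg_at(p1,whs1)} = {pkg_at(p2,whs1), pkg_at(p3,depot), truck_at(t2,whs1)}
  ∪ pre   = {pkg_at(p2,whs1), pkg_at(p3,depot), truck_at(t2,whs1)} ∪ {in(p1,t2), truck_at(t2,whs1)}
          = {in(p1,t2), pkg_at(p2,whs1), pkg_at(p3,depot), truck_at(t2,whs1)}

== RESULT ==
["in(p1,t2)", "pkg_at(p2,whs1)", "pkg_at(p3,depot)", "truck_at(t2,whs1)"]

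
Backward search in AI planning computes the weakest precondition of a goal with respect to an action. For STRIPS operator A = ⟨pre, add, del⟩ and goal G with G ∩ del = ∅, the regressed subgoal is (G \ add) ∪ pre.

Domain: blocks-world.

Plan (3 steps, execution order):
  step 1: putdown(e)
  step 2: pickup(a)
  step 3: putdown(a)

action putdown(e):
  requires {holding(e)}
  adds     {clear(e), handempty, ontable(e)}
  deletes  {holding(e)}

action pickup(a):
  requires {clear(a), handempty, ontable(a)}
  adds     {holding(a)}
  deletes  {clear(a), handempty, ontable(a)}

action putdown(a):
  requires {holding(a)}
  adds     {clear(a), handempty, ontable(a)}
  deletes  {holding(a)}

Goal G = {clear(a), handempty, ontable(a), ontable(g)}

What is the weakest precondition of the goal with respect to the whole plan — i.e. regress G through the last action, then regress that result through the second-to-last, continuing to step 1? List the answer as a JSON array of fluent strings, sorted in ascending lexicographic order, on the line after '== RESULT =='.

Regress step by step:
  through step 3 (putdown(a)): drop {clear(a), handempty, ontable(a)}, keep {ontable(g)}, require {holding(a)}
    → {holding(a), ontable(g)}
  through step 2 (pickup(a)): drop {holding(a)}, keep {ontable(g)}, require {clear(a), handempty, ontable(a)}
    → {clear(a), handempty, ontable(a), ontable(g)}
  through step 1 (putdown(e)): drop {handempty}, keep {clear(a), ontable(a), ontable(g)}, require {holding(e)}
    → {clear(a), holding(e), ontable(a), ontable(g)}

== RESULT ==
["clear(a)", "holding(e)", "ontable(a)", "ontable(g)"]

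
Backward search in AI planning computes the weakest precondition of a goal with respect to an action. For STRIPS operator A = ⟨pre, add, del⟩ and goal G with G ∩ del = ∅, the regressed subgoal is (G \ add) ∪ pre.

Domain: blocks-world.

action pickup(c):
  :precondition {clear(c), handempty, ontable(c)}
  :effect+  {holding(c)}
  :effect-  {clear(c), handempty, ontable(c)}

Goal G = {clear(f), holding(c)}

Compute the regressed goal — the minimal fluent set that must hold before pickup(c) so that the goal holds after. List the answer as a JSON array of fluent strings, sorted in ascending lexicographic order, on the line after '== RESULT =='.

Compute (G \ add) ∪ pre:
  G ∩ del = {}  (empty — regression defined)
  G \ add = {clear(f), holding(c)} \ {holding(c)} = {clear(f)}
  ∪ pre   = {clear(f)} ∪ {clear(c), handempty, ontable(c)}
          = {clear(c), clear(f), handempty, ontable(c)}

== RESULT ==
["clear(c)", "clear(f)", "handempty", "ontable(c)"]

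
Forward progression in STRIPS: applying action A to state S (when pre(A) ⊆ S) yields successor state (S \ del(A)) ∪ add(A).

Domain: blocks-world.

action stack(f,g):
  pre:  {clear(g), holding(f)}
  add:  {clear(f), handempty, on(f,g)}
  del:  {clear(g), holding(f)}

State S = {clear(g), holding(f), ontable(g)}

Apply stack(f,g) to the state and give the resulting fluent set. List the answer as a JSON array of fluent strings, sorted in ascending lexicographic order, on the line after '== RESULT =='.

Compute (S \ del) ∪ add:
  pre ⊆ S: {clear(g), holding(f)} ⊆ S  — applicable
  S \ del = {ontable(g)}
  ∪ add   = {clear(f), handempty, on(f,g), ontable(g)}

== RESULT ==
["clear(f)", "handempty", "on(f,g)", "ontable(g)"]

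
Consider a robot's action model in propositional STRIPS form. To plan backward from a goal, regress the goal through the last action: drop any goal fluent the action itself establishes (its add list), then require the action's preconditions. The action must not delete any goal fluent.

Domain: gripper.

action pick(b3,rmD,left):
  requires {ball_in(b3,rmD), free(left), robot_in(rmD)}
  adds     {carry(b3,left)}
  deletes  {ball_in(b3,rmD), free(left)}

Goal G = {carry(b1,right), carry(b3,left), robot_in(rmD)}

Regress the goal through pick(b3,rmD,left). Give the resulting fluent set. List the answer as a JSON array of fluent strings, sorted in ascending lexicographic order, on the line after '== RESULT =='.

Regress:
  G ∩ del = {}  (empty — regression defined)
  G \ add = {carry(b1,right), carry(b3,left), robot_in(rmD)} \ {carry(b3,left)} = {carry(b1,right), robot_in(rmD)}
  ∪ pre   = {carry(b1,right), robot_in(rmD)} ∪ {ball_in(b3,rmD), free(left), robot_in(rmD)}
          = {ball_in(b3,rmD), carry(b1,right), free(left), robot_in(rmD)}

== RESULT ==
["ball_in(b3,rmD)", "carry(b1,right)", "free(left)", "robot_in(rmD)"]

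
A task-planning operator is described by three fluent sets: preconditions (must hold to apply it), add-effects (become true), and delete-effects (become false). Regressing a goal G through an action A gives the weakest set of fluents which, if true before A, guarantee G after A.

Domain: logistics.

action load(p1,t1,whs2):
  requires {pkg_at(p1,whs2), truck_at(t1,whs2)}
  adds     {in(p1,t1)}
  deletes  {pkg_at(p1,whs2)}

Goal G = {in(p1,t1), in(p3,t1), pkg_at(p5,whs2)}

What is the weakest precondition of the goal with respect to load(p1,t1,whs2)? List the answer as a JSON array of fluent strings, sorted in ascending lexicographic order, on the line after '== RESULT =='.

Regress:
  G ∩ del = {}  (empty — regression defined)
  G \ add = {in(p1,t1), in(p3,t1), pkg_at(p5,whs2)} \ {in(p1,t1)} = {in(p3,t1), pkg_at(p5,whs2)}
  ∪ pre   = {in(p3,t1), pkg_at(p5,whs2)} ∪ {pkg_at(p1,whs2), truck_at(t1,whs2)}
          = {in(p3,t1), pkg_at(p1,whs2), pkg_at(p5,whs2), truck_at(t1,whs2)}

== RESULT ==
["in(p3,t1)", "pkg_at(p1,whs2)", "pkg_at(p5,whs2)", "truck_at(t1,whs2)"]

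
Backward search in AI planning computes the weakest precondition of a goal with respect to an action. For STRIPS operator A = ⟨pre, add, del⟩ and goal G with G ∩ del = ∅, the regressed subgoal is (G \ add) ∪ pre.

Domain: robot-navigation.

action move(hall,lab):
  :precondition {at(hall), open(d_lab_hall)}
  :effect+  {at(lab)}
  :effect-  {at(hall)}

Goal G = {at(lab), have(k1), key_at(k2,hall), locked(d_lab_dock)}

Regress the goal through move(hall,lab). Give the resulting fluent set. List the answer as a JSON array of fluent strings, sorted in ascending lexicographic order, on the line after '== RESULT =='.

Compute (G \ add) ∪ pre:
  G ∩ del = {}  (empty — regression defined)
  G \ add = {at(lab), have(k1), key_at(k2,hall), locked(d_lab_dock)} \ {at(lab)} = {have(k1), key_at(k2,hall), locked(d_lab_dock)}
  ∪ pre   = {have(k1), key_at(k2,hall), locked(d_lab_dock)} ∪ {at(hall), open(d_lab_hall)}
          = {at(hall), have(k1), key_at(k2,hall), locked(d_lab_dock), open(d_lab_hall)}

== RESULT ==
["at(hall)", "have(k1)", "key_at(k2,hall)", "locked(d_lab_dock)", "open(d_lab_hall)"]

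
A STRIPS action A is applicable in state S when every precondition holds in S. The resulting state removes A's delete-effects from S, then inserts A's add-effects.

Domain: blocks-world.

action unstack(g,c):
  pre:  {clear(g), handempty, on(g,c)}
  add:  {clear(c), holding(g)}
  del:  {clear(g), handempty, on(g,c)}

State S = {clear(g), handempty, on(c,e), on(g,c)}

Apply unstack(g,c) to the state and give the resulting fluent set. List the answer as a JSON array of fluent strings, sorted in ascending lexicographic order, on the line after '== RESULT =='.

Compute (S \ del) ∪ add:
  pre ⊆ S: {clear(g), handempty, on(g,c)} ⊆ S  — applicable
  S \ del = {on(c,e)}
  ∪ add   = {clear(c), holding(g), on(c,e)}

== RESULT ==
["clear(c)", "holding(g)", "on(c,e)"]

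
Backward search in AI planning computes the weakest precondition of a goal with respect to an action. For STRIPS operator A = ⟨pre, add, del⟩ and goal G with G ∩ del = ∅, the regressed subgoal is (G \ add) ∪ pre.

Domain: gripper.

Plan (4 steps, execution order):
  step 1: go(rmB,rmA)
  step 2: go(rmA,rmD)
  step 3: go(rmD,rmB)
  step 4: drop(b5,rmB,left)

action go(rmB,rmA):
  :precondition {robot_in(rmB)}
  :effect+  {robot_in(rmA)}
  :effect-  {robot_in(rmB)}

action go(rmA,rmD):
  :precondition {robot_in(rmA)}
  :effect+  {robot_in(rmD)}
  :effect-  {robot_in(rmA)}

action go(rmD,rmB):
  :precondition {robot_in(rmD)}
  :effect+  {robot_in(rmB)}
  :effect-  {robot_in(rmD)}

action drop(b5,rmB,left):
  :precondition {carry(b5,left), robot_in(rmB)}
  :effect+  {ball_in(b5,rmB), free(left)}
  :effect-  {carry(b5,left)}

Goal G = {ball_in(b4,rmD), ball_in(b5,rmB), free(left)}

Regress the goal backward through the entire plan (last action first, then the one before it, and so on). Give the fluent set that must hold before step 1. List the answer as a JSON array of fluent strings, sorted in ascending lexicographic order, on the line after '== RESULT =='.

Work backward from the goal:
  through step 4 (drop(b5,rmB,left)): drop {ball_in(b5,rmB), free(left)}, keep {ball_in(b4,rmD)}, require {carry(b5,left), robot_in(rmB)}
    → {ball_in(b4,rmD), carry(b5,left), robot_in(rmB)}
  through step 3 (go(rmD,rmB)): drop {robot_in(rmB)}, keep {ball_in(b4,rmD), carry(b5,left)}, require {robot_in(rmD)}
    → {ball_in(b4,rmD), carry(b5,left), robot_in(rmD)}
  through step 2 (go(rmA,rmD)): drop {robot_in(rmD)}, keep {ball_in(b4,rmD), carry(b5,left)}, require {robot_in(rmA)}
    → {ball_in(b4,rmD), carry(b5,left), robot_in(rmA)}
  through step 1 (go(rmB,rmA)): drop {robot_in(rmA)}, keep {ball_in(b4,rmD), carry(b5,left)}, require {robot_in(rmB)}
    → {ball_in(b4,rmD), carry(b5,left), robot_in(rmB)}

== RESULT ==
["ball_in(b4,rmD)", "carry(b5,left)", "robot_in(rmB)"]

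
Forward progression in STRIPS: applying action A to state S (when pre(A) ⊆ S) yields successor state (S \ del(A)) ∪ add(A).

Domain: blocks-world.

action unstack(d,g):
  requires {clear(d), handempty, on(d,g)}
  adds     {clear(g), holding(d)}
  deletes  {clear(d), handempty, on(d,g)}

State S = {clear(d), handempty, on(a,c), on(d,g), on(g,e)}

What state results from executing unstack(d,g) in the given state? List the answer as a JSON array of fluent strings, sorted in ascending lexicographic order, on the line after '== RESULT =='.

Compute (S \ del) ∪ add:
  pre ⊆ S: {clear(d), handempty, on(d,g)} ⊆ S  — applicable
  S \ del = {on(a,c), on(g,e)}
  ∪ add   = {clear(g), holding(d), on(a,c), on(g,e)}

== RESULT ==
["clear(g)", "holding(d)", "on(a,c)", "on(g,e)"]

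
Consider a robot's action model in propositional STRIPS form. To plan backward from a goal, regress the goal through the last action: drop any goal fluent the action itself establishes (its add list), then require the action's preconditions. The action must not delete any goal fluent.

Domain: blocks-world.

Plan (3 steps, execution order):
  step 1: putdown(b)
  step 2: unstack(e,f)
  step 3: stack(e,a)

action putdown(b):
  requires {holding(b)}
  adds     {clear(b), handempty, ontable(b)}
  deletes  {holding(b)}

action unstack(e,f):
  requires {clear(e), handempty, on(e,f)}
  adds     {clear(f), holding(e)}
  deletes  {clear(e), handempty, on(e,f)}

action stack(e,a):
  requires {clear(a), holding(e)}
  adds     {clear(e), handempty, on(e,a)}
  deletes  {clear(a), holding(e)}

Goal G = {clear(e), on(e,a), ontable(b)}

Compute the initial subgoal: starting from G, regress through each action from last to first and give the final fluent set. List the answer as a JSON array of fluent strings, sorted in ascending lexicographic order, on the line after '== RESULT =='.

Regress step by step:
  through step 3 (stack(e,a)): drop {clear(e), on(e,a)}, keep {ontable(b)}, require {clear(a), holding(e)}
    → {clear(a), holding(e), ontable(b)}
  through step 2 (unstack(e,f)): drop {holding(e)}, keep {clear(a), ontable(b)}, require {clear(e), handempty, on(e,f)}
    → {clear(a), clear(e), handempty, on(e,f), ontable(b)}
  through step 1 (putdown(b)): drop {handempty, ontable(b)}, keep {clear(a), clear(e), on(e,f)}, require {holding(b)}
    → {clear(a), clear(e), holding(b), on(e,f)}

== RESULT ==
["clear(a)", "clear(e)", "holding(b)", "on(e,f)"]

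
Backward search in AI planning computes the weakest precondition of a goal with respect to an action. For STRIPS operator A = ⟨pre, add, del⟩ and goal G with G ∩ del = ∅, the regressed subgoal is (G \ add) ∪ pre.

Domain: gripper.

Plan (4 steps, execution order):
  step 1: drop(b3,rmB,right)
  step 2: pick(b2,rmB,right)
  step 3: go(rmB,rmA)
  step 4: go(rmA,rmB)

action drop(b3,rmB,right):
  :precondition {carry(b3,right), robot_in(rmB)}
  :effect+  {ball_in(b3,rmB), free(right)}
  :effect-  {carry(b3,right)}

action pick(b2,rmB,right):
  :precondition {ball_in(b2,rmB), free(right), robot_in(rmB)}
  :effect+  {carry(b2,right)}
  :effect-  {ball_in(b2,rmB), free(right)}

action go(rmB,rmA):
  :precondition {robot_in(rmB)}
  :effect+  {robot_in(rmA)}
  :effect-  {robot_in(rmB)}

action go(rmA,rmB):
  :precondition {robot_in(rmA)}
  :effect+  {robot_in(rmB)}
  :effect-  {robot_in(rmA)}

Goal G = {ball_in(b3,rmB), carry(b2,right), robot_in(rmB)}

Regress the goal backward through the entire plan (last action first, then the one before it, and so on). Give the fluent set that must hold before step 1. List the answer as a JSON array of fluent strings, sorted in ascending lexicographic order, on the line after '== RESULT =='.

Regress step by step:
  through step 4 (go(rmA,rmB)): drop {robot_in(rmB)}, keep {ball_in(b3,rmB), carry(b2,right)}, require {robot_in(rmA)}
    → {ball_in(b3,rmB), carry(b2,right), robot_in(rmA)}
  through step 3 (go(rmB,rmA)): drop {robot_in(rmA)}, keep {ball_in(b3,rmB), carry(b2,right)}, require {robot_in(rmB)}
    → {ball_in(b3,rmB), carry(b2,right), robot_in(rmB)}
  through step 2 (pick(b2,rmB,right)): drop {carry(b2,right)}, keep {ball_in(b3,rmB), robot_in(rmB)}, require {ball_in(b2,rmB), free(right), robot_in(rmB)}
    → {ball_in(b2,rmB), ball_in(b3,rmB), free(right), robot_in(rmB)}
  through step 1 (drop(b3,rmB,right)): drop {ball_in(b3,rmB), free(right)}, keep {ball_in(b2,rmB), robot_in(rmB)}, require {carry(b3,right), robot_in(rmB)}
    → {ball_in(b2,rmB), carry(b3,right), robot_in(rmB)}

== RESULT ==
["ball_in(b2,rmB)", "carry(b3,right)", "robot_in(rmB)"]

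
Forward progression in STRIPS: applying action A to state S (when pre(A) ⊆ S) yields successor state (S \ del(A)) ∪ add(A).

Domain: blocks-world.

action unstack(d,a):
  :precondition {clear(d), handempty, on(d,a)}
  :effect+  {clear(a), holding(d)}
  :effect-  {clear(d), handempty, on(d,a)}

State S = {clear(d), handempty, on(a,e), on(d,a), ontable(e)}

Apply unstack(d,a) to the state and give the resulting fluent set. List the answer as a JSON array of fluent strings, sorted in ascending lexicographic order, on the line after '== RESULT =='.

Compute (S \ del) ∪ add:
  pre ⊆ S: {clear(d), handempty, on(d,a)} ⊆ S  — applicable
  S \ del = {on(a,e), ontable(e)}
  ∪ add   = {clear(a), holding(d), on(a,e), ontable(e)}

== RESULT ==
["clear(a)", "holding(d)", "on(a,e)", "ontable(e)"]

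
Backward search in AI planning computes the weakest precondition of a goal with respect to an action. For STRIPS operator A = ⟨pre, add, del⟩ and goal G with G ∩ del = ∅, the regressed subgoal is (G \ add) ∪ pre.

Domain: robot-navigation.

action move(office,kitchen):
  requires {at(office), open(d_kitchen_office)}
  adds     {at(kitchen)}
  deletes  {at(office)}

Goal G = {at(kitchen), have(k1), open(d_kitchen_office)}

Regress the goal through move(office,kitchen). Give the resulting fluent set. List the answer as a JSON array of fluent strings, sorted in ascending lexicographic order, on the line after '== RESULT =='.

Regress:
  G ∩ del = {}  (empty — regression defined)
  G \ add = {at(kitchen), have(k1), open(d_kitchen_office)} \ {at(kitchen)} = {have(k1), open(d_kitchen_office)}
  ∪ pre   = {have(k1), open(d_kitchen_office)} ∪ {at(office), open(d_kitchen_office)}
          = {at(office), have(k1), open(d_kitchen_office)}

== RESULT ==
["at(office)", "have(k1)", "open(d_kitchen_office)"]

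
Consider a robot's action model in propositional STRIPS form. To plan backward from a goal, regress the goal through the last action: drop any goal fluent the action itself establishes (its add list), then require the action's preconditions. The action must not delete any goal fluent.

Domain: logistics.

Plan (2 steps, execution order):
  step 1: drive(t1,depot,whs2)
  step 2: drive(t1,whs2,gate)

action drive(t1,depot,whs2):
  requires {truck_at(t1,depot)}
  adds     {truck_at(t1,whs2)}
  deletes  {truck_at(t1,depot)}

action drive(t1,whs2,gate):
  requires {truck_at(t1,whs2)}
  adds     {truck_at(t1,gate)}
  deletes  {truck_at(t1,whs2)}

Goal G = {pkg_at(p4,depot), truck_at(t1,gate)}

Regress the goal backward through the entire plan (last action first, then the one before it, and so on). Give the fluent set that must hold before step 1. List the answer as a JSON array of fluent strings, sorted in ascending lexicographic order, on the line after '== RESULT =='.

Work backward from the goal:
  through step 2 (drive(t1,whs2,gate)): drop {truck_at(t1,gate)}, keep {pkg_at(p4,depot)}, require {truck_at(t1,whs2)}
    → {pkg_at(p4,depot), truck_at(t1,whs2)}
  through step 1 (drive(t1,depot,whs2)): drop {truck_at(t1,whs2)}, keep {pkg_at(p4,depot)}, require {truck_at(t1,depot)}
    → {pkg_at(p4,depot), truck_at(t1,depot)}

== RESULT ==
["pkg_at(p4,depot)", "truck_at(t1,depot)"]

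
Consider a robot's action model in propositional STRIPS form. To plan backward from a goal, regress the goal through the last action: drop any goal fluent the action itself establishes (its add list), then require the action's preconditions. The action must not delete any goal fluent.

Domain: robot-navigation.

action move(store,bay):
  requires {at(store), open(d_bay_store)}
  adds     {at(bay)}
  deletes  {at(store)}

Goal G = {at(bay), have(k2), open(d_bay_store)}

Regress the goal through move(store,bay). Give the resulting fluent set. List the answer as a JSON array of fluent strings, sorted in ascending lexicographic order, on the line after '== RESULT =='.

Compute (G \ add) ∪ pre:
  G ∩ del = {}  (empty — regression defined)
  G \ add = {at(bay), have(k2), open(d_bay_store)} \ {at(bay)} = {have(k2), open(d_bay_store)}
  ∪ pre   = {have(k2), open(d_bay_store)} ∪ {at(store), open(d_bay_store)}
          = {at(store), have(k2), open(d_bay_store)}

== RESULT ==
["at(store)", "have(k2)", "open(d_bay_store)"]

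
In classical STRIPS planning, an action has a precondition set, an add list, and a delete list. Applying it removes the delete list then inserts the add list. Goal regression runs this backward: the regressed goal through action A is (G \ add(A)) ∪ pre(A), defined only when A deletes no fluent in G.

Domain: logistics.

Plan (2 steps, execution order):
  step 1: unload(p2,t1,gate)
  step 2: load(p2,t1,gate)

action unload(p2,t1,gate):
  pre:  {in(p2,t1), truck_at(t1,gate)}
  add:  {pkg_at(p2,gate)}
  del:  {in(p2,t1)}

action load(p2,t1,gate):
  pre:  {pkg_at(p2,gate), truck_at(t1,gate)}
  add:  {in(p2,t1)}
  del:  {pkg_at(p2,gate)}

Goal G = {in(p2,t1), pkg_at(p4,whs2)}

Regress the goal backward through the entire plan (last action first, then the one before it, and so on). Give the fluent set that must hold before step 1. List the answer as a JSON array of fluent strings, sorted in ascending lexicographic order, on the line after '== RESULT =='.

Regress step by step:
  through step 2 (load(p2,t1,gate)): drop {in(p2,t1)}, keep {pkg_at(p4,whs2)}, require {pkg_at(p2,gate), truck_at(t1,gate)}
    → {pkg_at(p2,gate), pkg_at(p4,whs2), truck_at(t1,gate)}
  through step 1 (unload(p2,t1,gate)): drop {pkg_at(p2,gate)}, keep {pkg_at(p4,whs2), truck_at(t1,gate)}, require {in(p2,t1), truck_at(t1,gate)}
    → {in(p2,t1), pkg_at(p4,whs2), truck_at(t1,gate)}

== RESULT ==
["in(p2,t1)", "pkg_at(p4,whs2)", "truck_at(t1,gate)"]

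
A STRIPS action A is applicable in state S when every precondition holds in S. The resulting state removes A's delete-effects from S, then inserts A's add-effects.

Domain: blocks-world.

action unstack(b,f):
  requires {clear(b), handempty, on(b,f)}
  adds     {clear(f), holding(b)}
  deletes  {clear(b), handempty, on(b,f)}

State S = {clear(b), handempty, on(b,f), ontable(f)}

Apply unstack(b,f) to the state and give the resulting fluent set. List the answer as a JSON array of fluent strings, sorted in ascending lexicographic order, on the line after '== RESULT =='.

Progress:
  pre ⊆ S: {clear(b), handempty, on(b,f)} ⊆ S  — applicable
  S \ del = {ontable(f)}
  ∪ add   = {clear(f), holding(b), ontable(f)}

== RESULT ==
["clear(f)", "holding(b)", "ontable(f)"]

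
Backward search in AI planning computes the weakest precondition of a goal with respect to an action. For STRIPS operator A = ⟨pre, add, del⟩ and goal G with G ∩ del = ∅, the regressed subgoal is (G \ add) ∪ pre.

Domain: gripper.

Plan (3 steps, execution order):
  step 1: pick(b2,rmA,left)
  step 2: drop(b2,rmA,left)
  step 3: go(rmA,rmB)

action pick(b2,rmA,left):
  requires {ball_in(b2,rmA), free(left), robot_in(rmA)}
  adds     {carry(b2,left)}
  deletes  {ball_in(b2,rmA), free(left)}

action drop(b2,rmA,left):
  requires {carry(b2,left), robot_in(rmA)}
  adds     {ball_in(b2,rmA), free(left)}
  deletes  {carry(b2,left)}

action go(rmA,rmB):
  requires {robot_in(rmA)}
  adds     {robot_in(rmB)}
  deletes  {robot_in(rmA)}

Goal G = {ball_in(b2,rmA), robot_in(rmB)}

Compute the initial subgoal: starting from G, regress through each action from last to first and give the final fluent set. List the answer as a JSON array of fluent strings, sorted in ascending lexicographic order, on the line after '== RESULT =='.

Regress step by step:
  through step 3 (go(rmA,rmB)): drop {robot_in(rmB)}, keep {ball_in(b2,rmA)}, require {robot_in(rmA)}
    → {ball_in(b2,rmA), robot_in(rmA)}
  through step 2 (drop(b2,rmA,left)): drop {ball_in(b2,rmA)}, keep {robot_in(rmA)}, require {carry(b2,left), robot_in(rmA)}
    → {carry(b2,left), robot_in(rmA)}
  through step 1 (pick(b2,rmA,left)): drop {carry(b2,left)}, keep {robot_in(rmA)}, require {ball_in(b2,rmA), free(left), robot_in(rmA)}
    → {ball_in(b2,rmA), free(left), robot_in(rmA)}

== RESULT ==
["ball_in(b2,rmA)", "free(left)", "robot_in(rmA)"]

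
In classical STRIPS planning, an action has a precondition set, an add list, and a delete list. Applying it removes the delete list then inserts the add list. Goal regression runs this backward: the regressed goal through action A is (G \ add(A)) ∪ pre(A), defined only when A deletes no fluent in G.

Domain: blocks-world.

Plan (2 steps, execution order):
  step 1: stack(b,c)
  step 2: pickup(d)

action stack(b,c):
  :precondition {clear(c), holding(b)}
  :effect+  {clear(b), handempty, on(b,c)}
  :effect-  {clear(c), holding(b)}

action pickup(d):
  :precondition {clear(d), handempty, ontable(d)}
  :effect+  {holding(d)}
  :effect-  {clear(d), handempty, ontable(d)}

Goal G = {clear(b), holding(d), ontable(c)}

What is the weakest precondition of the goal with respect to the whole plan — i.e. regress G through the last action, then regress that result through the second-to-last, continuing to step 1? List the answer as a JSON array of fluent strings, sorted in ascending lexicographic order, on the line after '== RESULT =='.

Work backward from the goal:
  through step 2 (pickup(d)): drop {holding(d)}, keep {clear(b), ontable(c)}, require {clear(d), handempty, ontable(d)}
    → {clear(b), clear(d), handempty, ontable(c), ontable(d)}
  through step 1 (stack(b,c)): drop {clear(b), handempty}, keep {clear(d), ontable(c), ontable(d)}, require {clear(c), holding(b)}
    → {clear(c), clear(d), holding(b), ontable(c), ontable(d)}

== RESULT ==
["clear(c)", "clear(d)", "holding(b)", "ontable(c)", "ontable(d)"]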